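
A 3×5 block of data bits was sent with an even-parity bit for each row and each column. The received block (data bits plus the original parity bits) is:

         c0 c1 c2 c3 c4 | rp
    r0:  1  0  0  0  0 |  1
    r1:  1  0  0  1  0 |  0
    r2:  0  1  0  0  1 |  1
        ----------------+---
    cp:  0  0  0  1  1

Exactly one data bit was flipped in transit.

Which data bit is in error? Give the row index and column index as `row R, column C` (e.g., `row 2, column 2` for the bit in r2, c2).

Recompute each row's even parity and compare to rp:
  r0: data parity 1, sent rp 1 → ok
  r1: data parity 0, sent rp 0 → ok
  r2: data parity 0, sent rp 1 → mismatch
Recompute each column's even parity and compare to cp:
  c0: data parity 0, sent cp 0 → ok
  c1: data parity 1, sent cp 0 → mismatch
  c2: data parity 0, sent cp 0 → ok
  c3: data parity 1, sent cp 1 → ok
  c4: data parity 1, sent cp 1 → ok
Exactly one row (r2) and one column (c1) fail → the flipped bit is at their intersection.

row 2, column 1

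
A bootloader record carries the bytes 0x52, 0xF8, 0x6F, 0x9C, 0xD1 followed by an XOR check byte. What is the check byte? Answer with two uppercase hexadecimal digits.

XOR the bytes together:
  start with 0x52
  0x52 ⊕ 0xF8 = 0xAA
  0xAA ⊕ 0x6F = 0xC5
  0xC5 ⊕ 0x9C = 0x59
  0x59 ⊕ 0xD1 = 0x88

88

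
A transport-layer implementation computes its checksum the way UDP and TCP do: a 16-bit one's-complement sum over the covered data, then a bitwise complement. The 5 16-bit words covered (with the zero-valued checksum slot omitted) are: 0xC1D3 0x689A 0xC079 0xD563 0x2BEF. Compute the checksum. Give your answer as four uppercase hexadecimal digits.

One's-complement addition (fold any carry out of bit 15 back into bit 0):
  0xC1D3 + 0x689A = 0x12A6D → wrap carry → 0x2A6E
  0x2A6E + 0xC079 = 0x0EAE7
  0xEAE7 + 0xD563 = 0x1C04A → wrap carry → 0xC04B
  0xC04B + 0x2BEF = 0x0EC3A
One's-complement sum = 0xEC3A.
Checksum = ~0xEC3A & 0xFFFF = 0x13C5.

13C5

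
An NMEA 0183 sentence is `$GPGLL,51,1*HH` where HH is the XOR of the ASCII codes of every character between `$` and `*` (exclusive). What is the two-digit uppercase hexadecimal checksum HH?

XOR the ASCII codes of the payload characters:
  'G' = 0x47 → acc = 0x47
  'P' = 0x50 → acc = 0x17
  'G' = 0x47 → acc = 0x50
  'L' = 0x4C → acc = 0x1C
  'L' = 0x4C → acc = 0x50
  ',' = 0x2C → acc = 0x7C
  '5' = 0x35 → acc = 0x49
  '1' = 0x31 → acc = 0x78
  ',' = 0x2C → acc = 0x54
  '1' = 0x31 → acc = 0x65
Checksum = 0x65.

65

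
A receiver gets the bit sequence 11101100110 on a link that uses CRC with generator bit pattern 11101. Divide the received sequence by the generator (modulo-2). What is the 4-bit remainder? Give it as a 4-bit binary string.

0001

Modulo-2 division of 11101100110 by 11101:
  pos 0: 11101 XOR 11101 = 00000
  pos 5: 10011 XOR 11101 = 01110
  pos 6: 11100 XOR 11101 = 00001
Remainder = 0001 (nonzero — an error is detected).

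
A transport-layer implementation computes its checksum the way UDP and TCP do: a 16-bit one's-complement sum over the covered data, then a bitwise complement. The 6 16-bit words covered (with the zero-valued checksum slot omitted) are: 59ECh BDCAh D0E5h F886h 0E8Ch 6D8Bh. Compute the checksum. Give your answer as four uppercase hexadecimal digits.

A2C4

One's-complement addition (fold any carry out of bit 15 back into bit 0):
  0x59EC + 0xBDCA = 0x117B6 → wrap carry → 0x17B7
  0x17B7 + 0xD0E5 = 0x0E89C
  0xE89C + 0xF886 = 0x1E122 → wrap carry → 0xE123
  0xE123 + 0x0E8C = 0x0EFAF
  0xEFAF + 0x6D8B = 0x15D3A → wrap carry → 0x5D3B
One's-complement sum = 0x5D3B.
Checksum = ~0x5D3B & 0xFFFF = 0xA2C4.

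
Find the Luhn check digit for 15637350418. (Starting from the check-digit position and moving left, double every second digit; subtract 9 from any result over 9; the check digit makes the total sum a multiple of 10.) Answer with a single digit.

Partial digits right→left: 8 1 4 0 5 3 7 3 6 5 1
Double every second digit counting from the check-digit position (so the 1st, 3rd, 5th, ... of the partial from the right).
  doubled (with −9 where >9): 7 8 1 5 3 2 → sum 26
  kept as-is: 1 0 3 3 5 → sum 12
Total = 26 + 12 = 38.
Check digit = (10 − (38 mod 10)) mod 10 = 2.

2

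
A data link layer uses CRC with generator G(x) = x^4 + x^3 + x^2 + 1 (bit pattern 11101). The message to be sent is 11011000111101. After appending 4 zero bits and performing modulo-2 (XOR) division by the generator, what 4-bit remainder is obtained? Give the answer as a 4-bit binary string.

Append 4 zeros: 110110001111010000. Divide by 11101 (XOR where the leading bit is 1):
  pos 0: 11011 XOR 11101 = 00110
  pos 2: 11000 XOR 11101 = 00101
  pos 4: 10101 XOR 11101 = 01000
  pos 5: 10001 XOR 11101 = 01100
  pos 6: 11001 XOR 11101 = 00100
  pos 8: 10010 XOR 11101 = 01111
  pos 9: 11111 XOR 11101 = 00010
  pos 12: 10000 XOR 11101 = 01101
  pos 13: 11010 XOR 11101 = 00111
Remainder (last 4 bits) = 0111. This is the CRC / FCS.

0111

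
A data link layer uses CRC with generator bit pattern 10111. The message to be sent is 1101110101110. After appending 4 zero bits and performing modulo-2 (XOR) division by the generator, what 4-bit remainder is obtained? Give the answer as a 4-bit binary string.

0100

Append 4 zeros: 11011101011100000. Divide by 10111 (XOR where the leading bit is 1):
  pos 0: 11011 XOR 10111 = 01100
  pos 1: 11001 XOR 10111 = 01110
  pos 2: 11100 XOR 10111 = 01011
  pos 3: 10111 XOR 10111 = 00000
  pos 9: 11100 XOR 10111 = 01011
  pos 10: 10110 XOR 10111 = 00001
Remainder (last 4 bits) = 0100. This is the CRC / FCS.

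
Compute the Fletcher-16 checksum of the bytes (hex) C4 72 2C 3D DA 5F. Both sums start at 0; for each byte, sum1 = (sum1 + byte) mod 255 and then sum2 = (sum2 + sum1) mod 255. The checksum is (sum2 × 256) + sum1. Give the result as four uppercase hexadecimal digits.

56DA

Running sums (mod 255):
  after byte 0 (C4): sum1=196, sum2=196
  after byte 1 (72): sum1=55, sum2=251
  after byte 2 (2C): sum1=99, sum2=95
  after byte 3 (3D): sum1=160, sum2=0
  after byte 4 (DA): sum1=123, sum2=123
  after byte 5 (5F): sum1=218, sum2=86
Checksum = sum2·256 + sum1 = 86·256 + 218 = 22234 = 0x56DA.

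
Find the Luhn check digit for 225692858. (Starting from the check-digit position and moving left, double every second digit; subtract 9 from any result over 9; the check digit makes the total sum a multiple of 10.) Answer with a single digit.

7

Partial digits right→left: 8 5 8 2 9 6 5 2 2
Double every second digit counting from the check-digit position (so the 1st, 3rd, 5th, ... of the partial from the right).
  doubled (with −9 where >9): 7 7 9 1 4 → sum 28
  kept as-is: 5 2 6 2 → sum 15
Total = 28 + 15 = 43.
Check digit = (10 − (43 mod 10)) mod 10 = 7.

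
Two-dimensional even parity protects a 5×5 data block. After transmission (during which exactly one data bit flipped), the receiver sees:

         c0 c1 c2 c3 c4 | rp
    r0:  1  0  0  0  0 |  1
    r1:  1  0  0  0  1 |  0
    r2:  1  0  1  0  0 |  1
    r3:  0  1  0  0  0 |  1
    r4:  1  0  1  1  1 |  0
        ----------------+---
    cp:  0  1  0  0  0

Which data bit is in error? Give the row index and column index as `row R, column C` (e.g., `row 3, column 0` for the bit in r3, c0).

Recompute each row's even parity and compare to rp:
  r0: data parity 1, sent rp 1 → ok
  r1: data parity 0, sent rp 0 → ok
  r2: data parity 0, sent rp 1 → mismatch
  r3: data parity 1, sent rp 1 → ok
  r4: data parity 0, sent rp 0 → ok
Recompute each column's even parity and compare to cp:
  c0: data parity 0, sent cp 0 → ok
  c1: data parity 1, sent cp 1 → ok
  c2: data parity 0, sent cp 0 → ok
  c3: data parity 1, sent cp 0 → mismatch
  c4: data parity 0, sent cp 0 → ok
Exactly one row (r2) and one column (c3) fail → the flipped bit is at their intersection.

row 2, column 3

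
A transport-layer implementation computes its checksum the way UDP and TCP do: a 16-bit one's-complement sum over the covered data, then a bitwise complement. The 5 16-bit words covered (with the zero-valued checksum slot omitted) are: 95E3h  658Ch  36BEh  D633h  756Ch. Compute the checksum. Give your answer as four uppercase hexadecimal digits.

8231

One's-complement addition (fold any carry out of bit 15 back into bit 0):
  0x95E3 + 0x658C = 0x0FB6F
  0xFB6F + 0x36BE = 0x1322D → wrap carry → 0x322E
  0x322E + 0xD633 = 0x10861 → wrap carry → 0x0862
  0x0862 + 0x756C = 0x07DCE
One's-complement sum = 0x7DCE.
Checksum = ~0x7DCE & 0xFFFF = 0x8231.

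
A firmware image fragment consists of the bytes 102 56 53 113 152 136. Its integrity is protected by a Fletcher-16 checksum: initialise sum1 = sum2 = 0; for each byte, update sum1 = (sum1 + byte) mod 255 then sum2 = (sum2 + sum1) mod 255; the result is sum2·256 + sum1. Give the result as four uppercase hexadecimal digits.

6266

Running sums (mod 255):
  after byte 0 (102): sum1=102, sum2=102
  after byte 1 (56): sum1=158, sum2=5
  after byte 2 (53): sum1=211, sum2=216
  after byte 3 (113): sum1=69, sum2=30
  after byte 4 (152): sum1=221, sum2=251
  after byte 5 (136): sum1=102, sum2=98
Checksum = sum2·256 + sum1 = 98·256 + 102 = 25190 = 0x6266.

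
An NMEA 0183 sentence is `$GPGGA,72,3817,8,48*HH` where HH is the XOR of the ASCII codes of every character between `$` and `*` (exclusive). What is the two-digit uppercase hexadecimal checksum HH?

XOR the ASCII codes of the payload characters:
  'G' = 0x47 → acc = 0x47
  'P' = 0x50 → acc = 0x17
  'G' = 0x47 → acc = 0x50
  'G' = 0x47 → acc = 0x17
  'A' = 0x41 → acc = 0x56
  ',' = 0x2C → acc = 0x7A
  '7' = 0x37 → acc = 0x4D
  '2' = 0x32 → acc = 0x7F
  ',' = 0x2C → acc = 0x53
  '3' = 0x33 → acc = 0x60
  '8' = 0x38 → acc = 0x58
  '1' = 0x31 → acc = 0x69
  '7' = 0x37 → acc = 0x5E
  ',' = 0x2C → acc = 0x72
  '8' = 0x38 → acc = 0x4A
  ',' = 0x2C → acc = 0x66
  '4' = 0x34 → acc = 0x52
  '8' = 0x38 → acc = 0x6A
Checksum = 0x6A.

6A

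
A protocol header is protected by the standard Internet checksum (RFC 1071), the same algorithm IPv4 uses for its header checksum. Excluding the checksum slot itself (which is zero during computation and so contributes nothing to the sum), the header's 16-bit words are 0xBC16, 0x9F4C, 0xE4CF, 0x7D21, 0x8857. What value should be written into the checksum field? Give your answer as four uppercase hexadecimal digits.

One's-complement addition (fold any carry out of bit 15 back into bit 0):
  0xBC16 + 0x9F4C = 0x15B62 → wrap carry → 0x5B63
  0x5B63 + 0xE4CF = 0x14032 → wrap carry → 0x4033
  0x4033 + 0x7D21 = 0x0BD54
  0xBD54 + 0x8857 = 0x145AB → wrap carry → 0x45AC
One's-complement sum = 0x45AC.
Checksum = ~0x45AC & 0xFFFF = 0xBA53.

BA53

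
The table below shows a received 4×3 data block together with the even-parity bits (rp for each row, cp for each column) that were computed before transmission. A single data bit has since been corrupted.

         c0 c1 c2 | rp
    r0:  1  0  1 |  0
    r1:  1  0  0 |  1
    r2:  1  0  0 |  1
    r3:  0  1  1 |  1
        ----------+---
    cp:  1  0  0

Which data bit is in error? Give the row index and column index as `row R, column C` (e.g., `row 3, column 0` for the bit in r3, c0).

Recompute each row's even parity and compare to rp:
  r0: data parity 0, sent rp 0 → ok
  r1: data parity 1, sent rp 1 → ok
  r2: data parity 1, sent rp 1 → ok
  r3: data parity 0, sent rp 1 → mismatch
Recompute each column's even parity and compare to cp:
  c0: data parity 1, sent cp 1 → ok
  c1: data parity 1, sent cp 0 → mismatch
  c2: data parity 0, sent cp 0 → ok
Exactly one row (r3) and one column (c1) fail → the flipped bit is at their intersection.

row 3, column 1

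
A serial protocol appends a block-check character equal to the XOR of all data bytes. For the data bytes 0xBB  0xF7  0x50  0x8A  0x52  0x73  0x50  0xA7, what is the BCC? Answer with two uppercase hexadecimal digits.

40

XOR the bytes together:
  start with 0xBB
  0xBB ⊕ 0xF7 = 0x4C
  0x4C ⊕ 0x50 = 0x1C
  0x1C ⊕ 0x8A = 0x96
  0x96 ⊕ 0x52 = 0xC4
  0xC4 ⊕ 0x73 = 0xB7
  0xB7 ⊕ 0x50 = 0xE7
  0xE7 ⊕ 0xA7 = 0x40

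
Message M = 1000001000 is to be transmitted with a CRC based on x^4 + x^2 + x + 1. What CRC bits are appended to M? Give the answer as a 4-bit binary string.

1010

Append 4 zeros: 10000010000000. Divide by 10111 (XOR where the leading bit is 1):
  pos 0: 10000 XOR 10111 = 00111
  pos 2: 11101 XOR 10111 = 01010
  pos 3: 10100 XOR 10111 = 00011
  pos 6: 11000 XOR 10111 = 01111
  pos 7: 11110 XOR 10111 = 01001
  pos 8: 10010 XOR 10111 = 00101
Remainder (last 4 bits) = 1010. This is the CRC / FCS.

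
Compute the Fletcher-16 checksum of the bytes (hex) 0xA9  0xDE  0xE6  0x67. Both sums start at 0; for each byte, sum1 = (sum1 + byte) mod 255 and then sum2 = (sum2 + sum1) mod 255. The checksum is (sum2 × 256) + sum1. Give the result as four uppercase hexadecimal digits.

Running sums (mod 255):
  after byte 0 (0xA9): sum1=169, sum2=169
  after byte 1 (0xDE): sum1=136, sum2=50
  after byte 2 (0xE6): sum1=111, sum2=161
  after byte 3 (0x67): sum1=214, sum2=120
Checksum = sum2·256 + sum1 = 120·256 + 214 = 30934 = 0x78D6.

78D6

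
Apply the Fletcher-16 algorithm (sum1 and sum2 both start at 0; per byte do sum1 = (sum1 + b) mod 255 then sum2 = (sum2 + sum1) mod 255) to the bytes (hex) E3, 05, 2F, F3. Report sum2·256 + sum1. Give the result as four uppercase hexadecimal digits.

F00C

Running sums (mod 255):
  after byte 0 (E3): sum1=227, sum2=227
  after byte 1 (05): sum1=232, sum2=204
  after byte 2 (2F): sum1=24, sum2=228
  after byte 3 (F3): sum1=12, sum2=240
Checksum = sum2·256 + sum1 = 240·256 + 12 = 61452 = 0xF00C.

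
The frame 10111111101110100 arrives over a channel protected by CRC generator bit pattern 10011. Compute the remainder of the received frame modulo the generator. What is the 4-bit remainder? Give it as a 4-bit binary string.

Modulo-2 division of 10111111101110100 by 10011:
  pos 0: 10111 XOR 10011 = 00100
  pos 2: 10011 XOR 10011 = 00000
  pos 7: 11011 XOR 10011 = 01000
  pos 8: 10001 XOR 10011 = 00010
  pos 11: 10010 XOR 10011 = 00001
Remainder = 0010 (nonzero — an error is detected).

0010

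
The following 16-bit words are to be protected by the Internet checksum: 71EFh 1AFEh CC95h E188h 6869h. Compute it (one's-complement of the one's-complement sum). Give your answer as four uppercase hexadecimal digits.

One's-complement addition (fold any carry out of bit 15 back into bit 0):
  0x71EF + 0x1AFE = 0x08CED
  0x8CED + 0xCC95 = 0x15982 → wrap carry → 0x5983
  0x5983 + 0xE188 = 0x13B0B → wrap carry → 0x3B0C
  0x3B0C + 0x6869 = 0x0A375
One's-complement sum = 0xA375.
Checksum = ~0xA375 & 0xFFFF = 0x5C8A.

5C8A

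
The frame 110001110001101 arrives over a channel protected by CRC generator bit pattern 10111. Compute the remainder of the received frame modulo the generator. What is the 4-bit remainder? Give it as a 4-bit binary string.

Modulo-2 division of 110001110001101 by 10111:
  pos 0: 11000 XOR 10111 = 01111
  pos 1: 11111 XOR 10111 = 01000
  pos 2: 10001 XOR 10111 = 00110
  pos 4: 11010 XOR 10111 = 01101
  pos 5: 11010 XOR 10111 = 01101
  pos 6: 11010 XOR 10111 = 01101
  pos 7: 11011 XOR 10111 = 01100
  pos 8: 11001 XOR 10111 = 01110
  pos 9: 11100 XOR 10111 = 01011
  pos 10: 10111 XOR 10111 = 00000
Remainder = 0000 (zero — the frame passes the CRC check).

0000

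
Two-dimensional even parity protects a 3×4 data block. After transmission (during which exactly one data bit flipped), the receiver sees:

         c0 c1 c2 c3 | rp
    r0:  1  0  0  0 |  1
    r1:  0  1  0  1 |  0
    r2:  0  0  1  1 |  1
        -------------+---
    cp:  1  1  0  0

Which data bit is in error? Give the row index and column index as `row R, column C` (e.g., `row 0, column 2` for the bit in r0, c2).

row 2, column 2

Recompute each row's even parity and compare to rp:
  r0: data parity 1, sent rp 1 → ok
  r1: data parity 0, sent rp 0 → ok
  r2: data parity 0, sent rp 1 → mismatch
Recompute each column's even parity and compare to cp:
  c0: data parity 1, sent cp 1 → ok
  c1: data parity 1, sent cp 1 → ok
  c2: data parity 1, sent cp 0 → mismatch
  c3: data parity 0, sent cp 0 → ok
Exactly one row (r2) and one column (c2) fail → the flipped bit is at their intersection.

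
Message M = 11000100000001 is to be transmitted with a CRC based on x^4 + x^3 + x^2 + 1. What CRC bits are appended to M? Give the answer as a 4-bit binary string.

Append 4 zeros: 110001000000010000. Divide by 11101 (XOR where the leading bit is 1):
  pos 0: 11000 XOR 11101 = 00101
  pos 2: 10110 XOR 11101 = 01011
  pos 3: 10110 XOR 11101 = 01011
  pos 4: 10110 XOR 11101 = 01011
  pos 5: 10110 XOR 11101 = 01011
  pos 6: 10110 XOR 11101 = 01011
  pos 7: 10110 XOR 11101 = 01011
  pos 8: 10110 XOR 11101 = 01011
  pos 9: 10111 XOR 11101 = 01010
  pos 10: 10100 XOR 11101 = 01001
  pos 11: 10010 XOR 11101 = 01111
  pos 12: 11110 XOR 11101 = 00011
Remainder (last 4 bits) = 0110. This is the CRC / FCS.

0110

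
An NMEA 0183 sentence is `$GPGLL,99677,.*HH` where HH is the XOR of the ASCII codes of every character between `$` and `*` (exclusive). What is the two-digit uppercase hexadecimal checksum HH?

48

XOR the ASCII codes of the payload characters:
  'G' = 0x47 → acc = 0x47
  'P' = 0x50 → acc = 0x17
  'G' = 0x47 → acc = 0x50
  'L' = 0x4C → acc = 0x1C
  'L' = 0x4C → acc = 0x50
  ',' = 0x2C → acc = 0x7C
  '9' = 0x39 → acc = 0x45
  '9' = 0x39 → acc = 0x7C
  '6' = 0x36 → acc = 0x4A
  '7' = 0x37 → acc = 0x7D
  '7' = 0x37 → acc = 0x4A
  ',' = 0x2C → acc = 0x66
  '.' = 0x2E → acc = 0x48
Checksum = 0x48.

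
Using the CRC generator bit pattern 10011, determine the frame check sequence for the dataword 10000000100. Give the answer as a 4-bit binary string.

Append 4 zeros: 100000001000000. Divide by 10011 (XOR where the leading bit is 1):
  pos 0: 10000 XOR 10011 = 00011
  pos 3: 11000 XOR 10011 = 01011
  pos 4: 10111 XOR 10011 = 00100
  pos 6: 10000 XOR 10011 = 00011
  pos 9: 11000 XOR 10011 = 01011
  pos 10: 10110 XOR 10011 = 00101
Remainder (last 4 bits) = 0101. This is the CRC / FCS.

0101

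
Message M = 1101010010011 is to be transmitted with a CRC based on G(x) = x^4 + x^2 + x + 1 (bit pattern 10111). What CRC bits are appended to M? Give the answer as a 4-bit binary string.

Append 4 zeros: 11010100100110000. Divide by 10111 (XOR where the leading bit is 1):
  pos 0: 11010 XOR 10111 = 01101
  pos 1: 11011 XOR 10111 = 01100
  pos 2: 11000 XOR 10111 = 01111
  pos 3: 11110 XOR 10111 = 01001
  pos 4: 10011 XOR 10111 = 00100
  pos 6: 10000 XOR 10111 = 00111
  pos 8: 11111 XOR 10111 = 01000
  pos 9: 10000 XOR 10111 = 00111
  pos 11: 11100 XOR 10111 = 01011
  pos 12: 10110 XOR 10111 = 00001
Remainder (last 4 bits) = 0001. This is the CRC / FCS.

0001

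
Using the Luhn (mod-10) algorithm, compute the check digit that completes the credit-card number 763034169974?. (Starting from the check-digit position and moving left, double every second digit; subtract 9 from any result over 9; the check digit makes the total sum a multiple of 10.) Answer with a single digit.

9

Partial digits right→left: 4 7 9 9 6 1 4 3 0 3 6 7
Double every second digit counting from the check-digit position (so the 1st, 3rd, 5th, ... of the partial from the right).
  doubled (with −9 where >9): 8 9 3 8 0 3 → sum 31
  kept as-is: 7 9 1 3 3 7 → sum 30
Total = 31 + 30 = 61.
Check digit = (10 − (61 mod 10)) mod 10 = 9.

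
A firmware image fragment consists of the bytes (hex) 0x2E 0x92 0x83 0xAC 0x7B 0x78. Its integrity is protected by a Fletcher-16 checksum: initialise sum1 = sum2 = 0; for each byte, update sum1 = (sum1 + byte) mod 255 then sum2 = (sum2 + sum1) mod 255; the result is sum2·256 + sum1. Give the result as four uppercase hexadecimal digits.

75E4

Running sums (mod 255):
  after byte 0 (0x2E): sum1=46, sum2=46
  after byte 1 (0x92): sum1=192, sum2=238
  after byte 2 (0x83): sum1=68, sum2=51
  after byte 3 (0xAC): sum1=240, sum2=36
  after byte 4 (0x7B): sum1=108, sum2=144
  after byte 5 (0x78): sum1=228, sum2=117
Checksum = sum2·256 + sum1 = 117·256 + 228 = 30180 = 0x75E4.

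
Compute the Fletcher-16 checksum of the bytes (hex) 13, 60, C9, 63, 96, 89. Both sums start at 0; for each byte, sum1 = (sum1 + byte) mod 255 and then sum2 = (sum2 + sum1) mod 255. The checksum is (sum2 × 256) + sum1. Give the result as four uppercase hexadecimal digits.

Running sums (mod 255):
  after byte 0 (13): sum1=19, sum2=19
  after byte 1 (60): sum1=115, sum2=134
  after byte 2 (C9): sum1=61, sum2=195
  after byte 3 (63): sum1=160, sum2=100
  after byte 4 (96): sum1=55, sum2=155
  after byte 5 (89): sum1=192, sum2=92
Checksum = sum2·256 + sum1 = 92·256 + 192 = 23744 = 0x5CC0.

5CC0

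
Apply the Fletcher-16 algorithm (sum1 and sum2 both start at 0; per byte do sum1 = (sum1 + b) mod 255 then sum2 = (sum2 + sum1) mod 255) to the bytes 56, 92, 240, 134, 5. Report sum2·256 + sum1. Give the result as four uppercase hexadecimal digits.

Running sums (mod 255):
  after byte 0 (56): sum1=56, sum2=56
  after byte 1 (92): sum1=148, sum2=204
  after byte 2 (240): sum1=133, sum2=82
  after byte 3 (134): sum1=12, sum2=94
  after byte 4 (5): sum1=17, sum2=111
Checksum = sum2·256 + sum1 = 111·256 + 17 = 28433 = 0x6F11.

6F11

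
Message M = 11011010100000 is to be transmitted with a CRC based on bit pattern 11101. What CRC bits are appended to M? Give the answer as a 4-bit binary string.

1010

Append 4 zeros: 110110101000000000. Divide by 11101 (XOR where the leading bit is 1):
  pos 0: 11011 XOR 11101 = 00110
  pos 2: 11001 XOR 11101 = 00100
  pos 4: 10001 XOR 11101 = 01100
  pos 5: 11000 XOR 11101 = 00101
  pos 7: 10100 XOR 11101 = 01001
  pos 8: 10010 XOR 11101 = 01111
  pos 9: 11110 XOR 11101 = 00011
  pos 12: 11000 XOR 11101 = 00101
Remainder (last 4 bits) = 1010. This is the CRC / FCS.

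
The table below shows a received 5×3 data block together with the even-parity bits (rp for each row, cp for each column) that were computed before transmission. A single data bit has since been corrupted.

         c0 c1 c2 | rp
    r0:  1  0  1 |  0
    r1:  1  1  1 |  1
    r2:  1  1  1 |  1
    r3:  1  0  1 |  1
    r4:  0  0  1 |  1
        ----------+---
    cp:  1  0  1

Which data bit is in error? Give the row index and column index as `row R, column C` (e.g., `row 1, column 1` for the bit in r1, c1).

row 3, column 0

Recompute each row's even parity and compare to rp:
  r0: data parity 0, sent rp 0 → ok
  r1: data parity 1, sent rp 1 → ok
  r2: data parity 1, sent rp 1 → ok
  r3: data parity 0, sent rp 1 → mismatch
  r4: data parity 1, sent rp 1 → ok
Recompute each column's even parity and compare to cp:
  c0: data parity 0, sent cp 1 → mismatch
  c1: data parity 0, sent cp 0 → ok
  c2: data parity 1, sent cp 1 → ok
Exactly one row (r3) and one column (c0) fail → the flipped bit is at their intersection.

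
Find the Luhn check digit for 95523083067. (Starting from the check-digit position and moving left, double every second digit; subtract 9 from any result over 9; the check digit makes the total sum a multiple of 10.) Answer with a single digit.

6

Partial digits right→left: 7 6 0 3 8 0 3 2 5 5 9
Double every second digit counting from the check-digit position (so the 1st, 3rd, 5th, ... of the partial from the right).
  doubled (with −9 where >9): 5 0 7 6 1 9 → sum 28
  kept as-is: 6 3 0 2 5 → sum 16
Total = 28 + 16 = 44.
Check digit = (10 − (44 mod 10)) mod 10 = 6.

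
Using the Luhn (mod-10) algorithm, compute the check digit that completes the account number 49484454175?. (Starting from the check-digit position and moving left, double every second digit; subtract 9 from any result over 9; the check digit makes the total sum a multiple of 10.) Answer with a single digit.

0

Partial digits right→left: 5 7 1 4 5 4 4 8 4 9 4
Double every second digit counting from the check-digit position (so the 1st, 3rd, 5th, ... of the partial from the right).
  doubled (with −9 where >9): 1 2 1 8 8 8 → sum 28
  kept as-is: 7 4 4 8 9 → sum 32
Total = 28 + 32 = 60.
Check digit = (10 − (60 mod 10)) mod 10 = 0.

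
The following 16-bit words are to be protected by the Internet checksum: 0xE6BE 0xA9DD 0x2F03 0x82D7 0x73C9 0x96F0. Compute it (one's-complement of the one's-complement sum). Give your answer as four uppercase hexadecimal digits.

One's-complement addition (fold any carry out of bit 15 back into bit 0):
  0xE6BE + 0xA9DD = 0x1909B → wrap carry → 0x909C
  0x909C + 0x2F03 = 0x0BF9F
  0xBF9F + 0x82D7 = 0x14276 → wrap carry → 0x4277
  0x4277 + 0x73C9 = 0x0B640
  0xB640 + 0x96F0 = 0x14D30 → wrap carry → 0x4D31
One's-complement sum = 0x4D31.
Checksum = ~0x4D31 & 0xFFFF = 0xB2CE.

B2CE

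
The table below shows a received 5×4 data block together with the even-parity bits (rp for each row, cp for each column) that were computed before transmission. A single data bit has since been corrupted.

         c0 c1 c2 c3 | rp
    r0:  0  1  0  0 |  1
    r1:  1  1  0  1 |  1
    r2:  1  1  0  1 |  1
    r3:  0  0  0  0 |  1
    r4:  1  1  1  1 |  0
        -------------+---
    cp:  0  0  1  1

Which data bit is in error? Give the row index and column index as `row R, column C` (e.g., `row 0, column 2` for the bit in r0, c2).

Recompute each row's even parity and compare to rp:
  r0: data parity 1, sent rp 1 → ok
  r1: data parity 1, sent rp 1 → ok
  r2: data parity 1, sent rp 1 → ok
  r3: data parity 0, sent rp 1 → mismatch
  r4: data parity 0, sent rp 0 → ok
Recompute each column's even parity and compare to cp:
  c0: data parity 1, sent cp 0 → mismatch
  c1: data parity 0, sent cp 0 → ok
  c2: data parity 1, sent cp 1 → ok
  c3: data parity 1, sent cp 1 → ok
Exactly one row (r3) and one column (c0) fail → the flipped bit is at their intersection.

row 3, column 0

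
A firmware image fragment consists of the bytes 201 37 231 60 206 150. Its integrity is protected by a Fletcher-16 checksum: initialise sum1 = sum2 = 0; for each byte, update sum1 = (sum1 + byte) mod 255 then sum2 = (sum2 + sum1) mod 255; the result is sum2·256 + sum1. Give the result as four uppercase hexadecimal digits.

FC78

Running sums (mod 255):
  after byte 0 (201): sum1=201, sum2=201
  after byte 1 (37): sum1=238, sum2=184
  after byte 2 (231): sum1=214, sum2=143
  after byte 3 (60): sum1=19, sum2=162
  after byte 4 (206): sum1=225, sum2=132
  after byte 5 (150): sum1=120, sum2=252
Checksum = sum2·256 + sum1 = 252·256 + 120 = 64632 = 0xFC78.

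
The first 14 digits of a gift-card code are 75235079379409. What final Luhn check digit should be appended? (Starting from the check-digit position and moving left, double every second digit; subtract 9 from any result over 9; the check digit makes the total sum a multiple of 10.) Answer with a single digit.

9

Partial digits right→left: 9 0 4 9 7 3 9 7 0 5 3 2 5 7
Double every second digit counting from the check-digit position (so the 1st, 3rd, 5th, ... of the partial from the right).
  doubled (with −9 where >9): 9 8 5 9 0 6 1 → sum 38
  kept as-is: 0 9 3 7 5 2 7 → sum 33
Total = 38 + 33 = 71.
Check digit = (10 − (71 mod 10)) mod 10 = 9.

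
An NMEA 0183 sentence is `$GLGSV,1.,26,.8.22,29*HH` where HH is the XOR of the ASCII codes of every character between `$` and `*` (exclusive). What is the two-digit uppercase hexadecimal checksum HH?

61

XOR the ASCII codes of the payload characters:
  'G' = 0x47 → acc = 0x47
  'L' = 0x4C → acc = 0x0B
  'G' = 0x47 → acc = 0x4C
  'S' = 0x53 → acc = 0x1F
  'V' = 0x56 → acc = 0x49
  ',' = 0x2C → acc = 0x65
  '1' = 0x31 → acc = 0x54
  '.' = 0x2E → acc = 0x7A
  ',' = 0x2C → acc = 0x56
  '2' = 0x32 → acc = 0x64
  '6' = 0x36 → acc = 0x52
  ',' = 0x2C → acc = 0x7E
  '.' = 0x2E → acc = 0x50
  '8' = 0x38 → acc = 0x68
  '.' = 0x2E → acc = 0x46
  '2' = 0x32 → acc = 0x74
  '2' = 0x32 → acc = 0x46
  ',' = 0x2C → acc = 0x6A
  '2' = 0x32 → acc = 0x58
  '9' = 0x39 → acc = 0x61
Checksum = 0x61.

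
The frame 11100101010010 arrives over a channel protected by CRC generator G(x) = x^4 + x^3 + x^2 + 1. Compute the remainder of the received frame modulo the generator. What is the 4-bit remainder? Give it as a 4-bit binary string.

0111

Modulo-2 division of 11100101010010 by 11101:
  pos 0: 11100 XOR 11101 = 00001
  pos 4: 11010 XOR 11101 = 00111
  pos 6: 11110 XOR 11101 = 00011
  pos 9: 11010 XOR 11101 = 00111
Remainder = 0111 (nonzero — an error is detected).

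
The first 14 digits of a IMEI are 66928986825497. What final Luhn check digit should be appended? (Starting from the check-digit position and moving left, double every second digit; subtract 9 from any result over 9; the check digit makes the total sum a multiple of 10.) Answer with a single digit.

Partial digits right→left: 7 9 4 5 2 8 6 8 9 8 2 9 6 6
Double every second digit counting from the check-digit position (so the 1st, 3rd, 5th, ... of the partial from the right).
  doubled (with −9 where >9): 5 8 4 3 9 4 3 → sum 36
  kept as-is: 9 5 8 8 8 9 6 → sum 53
Total = 36 + 53 = 89.
Check digit = (10 − (89 mod 10)) mod 10 = 1.

1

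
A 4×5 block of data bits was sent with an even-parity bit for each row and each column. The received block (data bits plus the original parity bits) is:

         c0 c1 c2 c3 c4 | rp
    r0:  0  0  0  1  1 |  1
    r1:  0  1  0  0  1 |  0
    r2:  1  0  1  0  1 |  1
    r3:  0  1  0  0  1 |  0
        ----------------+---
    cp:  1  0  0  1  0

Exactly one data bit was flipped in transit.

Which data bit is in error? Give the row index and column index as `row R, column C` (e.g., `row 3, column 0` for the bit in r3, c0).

row 0, column 2

Recompute each row's even parity and compare to rp:
  r0: data parity 0, sent rp 1 → mismatch
  r1: data parity 0, sent rp 0 → ok
  r2: data parity 1, sent rp 1 → ok
  r3: data parity 0, sent rp 0 → ok
Recompute each column's even parity and compare to cp:
  c0: data parity 1, sent cp 1 → ok
  c1: data parity 0, sent cp 0 → ok
  c2: data parity 1, sent cp 0 → mismatch
  c3: data parity 1, sent cp 1 → ok
  c4: data parity 0, sent cp 0 → ok
Exactly one row (r0) and one column (c2) fail → the flipped bit is at their intersection.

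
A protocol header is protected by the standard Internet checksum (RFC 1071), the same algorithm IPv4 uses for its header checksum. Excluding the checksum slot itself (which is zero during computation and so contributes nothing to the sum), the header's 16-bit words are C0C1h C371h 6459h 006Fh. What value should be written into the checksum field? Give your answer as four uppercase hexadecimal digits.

1704

One's-complement addition (fold any carry out of bit 15 back into bit 0):
  0xC0C1 + 0xC371 = 0x18432 → wrap carry → 0x8433
  0x8433 + 0x6459 = 0x0E88C
  0xE88C + 0x006F = 0x0E8FB
One's-complement sum = 0xE8FB.
Checksum = ~0xE8FB & 0xFFFF = 0x1704.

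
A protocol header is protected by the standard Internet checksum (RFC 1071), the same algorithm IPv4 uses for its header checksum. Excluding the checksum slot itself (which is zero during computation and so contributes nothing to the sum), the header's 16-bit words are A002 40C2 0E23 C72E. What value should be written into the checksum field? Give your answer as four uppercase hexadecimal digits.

One's-complement addition (fold any carry out of bit 15 back into bit 0):
  0xA002 + 0x40C2 = 0x0E0C4
  0xE0C4 + 0x0E23 = 0x0EEE7
  0xEEE7 + 0xC72E = 0x1B615 → wrap carry → 0xB616
One's-complement sum = 0xB616.
Checksum = ~0xB616 & 0xFFFF = 0x49E9.

49E9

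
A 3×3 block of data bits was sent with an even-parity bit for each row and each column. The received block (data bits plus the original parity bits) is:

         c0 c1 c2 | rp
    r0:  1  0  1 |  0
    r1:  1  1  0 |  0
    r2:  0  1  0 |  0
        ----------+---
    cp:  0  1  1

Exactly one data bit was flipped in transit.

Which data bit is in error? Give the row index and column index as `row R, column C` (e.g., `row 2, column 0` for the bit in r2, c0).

row 2, column 1

Recompute each row's even parity and compare to rp:
  r0: data parity 0, sent rp 0 → ok
  r1: data parity 0, sent rp 0 → ok
  r2: data parity 1, sent rp 0 → mismatch
Recompute each column's even parity and compare to cp:
  c0: data parity 0, sent cp 0 → ok
  c1: data parity 0, sent cp 1 → mismatch
  c2: data parity 1, sent cp 1 → ok
Exactly one row (r2) and one column (c1) fail → the flipped bit is at their intersection.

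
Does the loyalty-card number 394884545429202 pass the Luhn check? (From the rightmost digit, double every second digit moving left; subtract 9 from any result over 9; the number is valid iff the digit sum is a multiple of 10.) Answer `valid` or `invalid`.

From the right, keep odd positions and double even positions (subtract 9 from any doubled value over 9):
  doubled (positions 2,4,...): 0 9 8 8 8 7 9 → sum 49
  kept (positions 1,3,...): 2 2 2 5 5 8 4 3 → sum 31
Total = 80.
80 mod 10 = 0, so the number is valid.

valid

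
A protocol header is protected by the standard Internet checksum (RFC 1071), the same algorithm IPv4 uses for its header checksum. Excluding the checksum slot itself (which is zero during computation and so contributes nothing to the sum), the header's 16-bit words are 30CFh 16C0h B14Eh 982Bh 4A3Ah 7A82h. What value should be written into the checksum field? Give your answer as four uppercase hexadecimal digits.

One's-complement addition (fold any carry out of bit 15 back into bit 0):
  0x30CF + 0x16C0 = 0x0478F
  0x478F + 0xB14E = 0x0F8DD
  0xF8DD + 0x982B = 0x19108 → wrap carry → 0x9109
  0x9109 + 0x4A3A = 0x0DB43
  0xDB43 + 0x7A82 = 0x155C5 → wrap carry → 0x55C6
One's-complement sum = 0x55C6.
Checksum = ~0x55C6 & 0xFFFF = 0xAA39.

AA39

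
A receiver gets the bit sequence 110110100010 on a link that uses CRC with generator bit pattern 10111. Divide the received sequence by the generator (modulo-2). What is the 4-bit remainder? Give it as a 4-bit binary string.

0000

Modulo-2 division of 110110100010 by 10111:
  pos 0: 11011 XOR 10111 = 01100
  pos 1: 11000 XOR 10111 = 01111
  pos 2: 11111 XOR 10111 = 01000
  pos 3: 10000 XOR 10111 = 00111
  pos 5: 11100 XOR 10111 = 01011
  pos 6: 10111 XOR 10111 = 00000
Remainder = 0000 (zero — the frame passes the CRC check).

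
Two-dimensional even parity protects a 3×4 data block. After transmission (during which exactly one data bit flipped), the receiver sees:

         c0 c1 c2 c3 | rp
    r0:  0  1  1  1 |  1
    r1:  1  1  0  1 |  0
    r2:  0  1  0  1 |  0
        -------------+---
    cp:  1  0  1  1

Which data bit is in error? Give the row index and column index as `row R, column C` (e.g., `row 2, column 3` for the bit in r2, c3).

row 1, column 1

Recompute each row's even parity and compare to rp:
  r0: data parity 1, sent rp 1 → ok
  r1: data parity 1, sent rp 0 → mismatch
  r2: data parity 0, sent rp 0 → ok
Recompute each column's even parity and compare to cp:
  c0: data parity 1, sent cp 1 → ok
  c1: data parity 1, sent cp 0 → mismatch
  c2: data parity 1, sent cp 1 → ok
  c3: data parity 1, sent cp 1 → ok
Exactly one row (r1) and one column (c1) fail → the flipped bit is at their intersection.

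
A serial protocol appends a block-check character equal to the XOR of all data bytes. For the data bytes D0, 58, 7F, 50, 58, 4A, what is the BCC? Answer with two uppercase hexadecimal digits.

B5

XOR the bytes together:
  start with 0xD0
  0xD0 ⊕ 0x58 = 0x88
  0x88 ⊕ 0x7F = 0xF7
  0xF7 ⊕ 0x50 = 0xA7
  0xA7 ⊕ 0x58 = 0xFF
  0xFF ⊕ 0x4A = 0xB5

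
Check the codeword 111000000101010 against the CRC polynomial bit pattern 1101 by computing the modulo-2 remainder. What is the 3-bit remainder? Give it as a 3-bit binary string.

000

Modulo-2 division of 111000000101010 by 1101:
  pos 0: 1110 XOR 1101 = 0011
  pos 2: 1100 XOR 1101 = 0001
  pos 5: 1000 XOR 1101 = 0101
  pos 6: 1011 XOR 1101 = 0110
  pos 7: 1100 XOR 1101 = 0001
  pos 10: 1101 XOR 1101 = 0000
Remainder = 000 (zero — the frame passes the CRC check).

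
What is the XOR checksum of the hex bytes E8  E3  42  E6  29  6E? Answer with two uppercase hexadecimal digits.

E8

XOR the bytes together:
  start with 0xE8
  0xE8 ⊕ 0xE3 = 0x0B
  0x0B ⊕ 0x42 = 0x49
  0x49 ⊕ 0xE6 = 0xAF
  0xAF ⊕ 0x29 = 0x86
  0x86 ⊕ 0x6E = 0xE8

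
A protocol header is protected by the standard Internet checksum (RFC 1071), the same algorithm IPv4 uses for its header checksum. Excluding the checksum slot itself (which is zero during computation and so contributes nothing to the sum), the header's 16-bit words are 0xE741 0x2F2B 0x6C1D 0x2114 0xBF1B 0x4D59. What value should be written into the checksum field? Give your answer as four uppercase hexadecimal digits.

One's-complement addition (fold any carry out of bit 15 back into bit 0):
  0xE741 + 0x2F2B = 0x1166C → wrap carry → 0x166D
  0x166D + 0x6C1D = 0x0828A
  0x828A + 0x2114 = 0x0A39E
  0xA39E + 0xBF1B = 0x162B9 → wrap carry → 0x62BA
  0x62BA + 0x4D59 = 0x0B013
One's-complement sum = 0xB013.
Checksum = ~0xB013 & 0xFFFF = 0x4FEC.

4FEC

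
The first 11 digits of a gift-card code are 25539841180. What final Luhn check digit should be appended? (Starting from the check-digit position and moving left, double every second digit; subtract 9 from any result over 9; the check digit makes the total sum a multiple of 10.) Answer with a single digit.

1

Partial digits right→left: 0 8 1 1 4 8 9 3 5 5 2
Double every second digit counting from the check-digit position (so the 1st, 3rd, 5th, ... of the partial from the right).
  doubled (with −9 where >9): 0 2 8 9 1 4 → sum 24
  kept as-is: 8 1 8 3 5 → sum 25
Total = 24 + 25 = 49.
Check digit = (10 − (49 mod 10)) mod 10 = 1.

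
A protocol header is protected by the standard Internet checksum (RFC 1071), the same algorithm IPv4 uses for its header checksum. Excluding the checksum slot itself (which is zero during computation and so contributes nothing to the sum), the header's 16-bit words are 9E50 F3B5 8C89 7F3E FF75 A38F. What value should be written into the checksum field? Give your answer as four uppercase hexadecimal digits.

One's-complement addition (fold any carry out of bit 15 back into bit 0):
  0x9E50 + 0xF3B5 = 0x19205 → wrap carry → 0x9206
  0x9206 + 0x8C89 = 0x11E8F → wrap carry → 0x1E90
  0x1E90 + 0x7F3E = 0x09DCE
  0x9DCE + 0xFF75 = 0x19D43 → wrap carry → 0x9D44
  0x9D44 + 0xA38F = 0x140D3 → wrap carry → 0x40D4
One's-complement sum = 0x40D4.
Checksum = ~0x40D4 & 0xFFFF = 0xBF2B.

BF2B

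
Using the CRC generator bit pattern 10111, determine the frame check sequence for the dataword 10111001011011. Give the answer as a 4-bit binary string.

0010

Append 4 zeros: 101110010110110000. Divide by 10111 (XOR where the leading bit is 1):
  pos 0: 10111 XOR 10111 = 00000
  pos 7: 10110 XOR 10111 = 00001
  pos 11: 11100 XOR 10111 = 01011
  pos 12: 10110 XOR 10111 = 00001
Remainder (last 4 bits) = 0010. This is the CRC / FCS.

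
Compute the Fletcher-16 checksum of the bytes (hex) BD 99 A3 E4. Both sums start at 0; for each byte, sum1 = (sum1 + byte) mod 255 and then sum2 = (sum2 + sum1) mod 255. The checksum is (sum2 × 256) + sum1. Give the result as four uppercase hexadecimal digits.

EFDF

Running sums (mod 255):
  after byte 0 (BD): sum1=189, sum2=189
  after byte 1 (99): sum1=87, sum2=21
  after byte 2 (A3): sum1=250, sum2=16
  after byte 3 (E4): sum1=223, sum2=239
Checksum = sum2·256 + sum1 = 239·256 + 223 = 61407 = 0xEFDF.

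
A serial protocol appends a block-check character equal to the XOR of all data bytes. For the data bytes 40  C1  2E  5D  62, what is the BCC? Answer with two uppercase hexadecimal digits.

XOR the bytes together:
  start with 0x40
  0x40 ⊕ 0xC1 = 0x81
  0x81 ⊕ 0x2E = 0xAF
  0xAF ⊕ 0x5D = 0xF2
  0xF2 ⊕ 0x62 = 0x90

90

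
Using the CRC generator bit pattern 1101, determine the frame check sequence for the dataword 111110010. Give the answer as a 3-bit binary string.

010

Append 3 zeros: 111110010000. Divide by 1101 (XOR where the leading bit is 1):
  pos 0: 1111 XOR 1101 = 0010
  pos 2: 1010 XOR 1101 = 0111
  pos 3: 1110 XOR 1101 = 0011
  pos 5: 1110 XOR 1101 = 0011
  pos 7: 1100 XOR 1101 = 0001
Remainder (last 3 bits) = 010. This is the CRC / FCS.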